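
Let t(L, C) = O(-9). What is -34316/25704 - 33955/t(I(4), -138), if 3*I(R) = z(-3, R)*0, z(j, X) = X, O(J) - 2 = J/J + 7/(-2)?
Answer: 436381081/6426 ≈ 67909.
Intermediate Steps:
O(J) = -1/2 (O(J) = 2 + (J/J + 7/(-2)) = 2 + (1 + 7*(-1/2)) = 2 + (1 - 7/2) = 2 - 5/2 = -1/2)
I(R) = 0 (I(R) = (R*0)/3 = (1/3)*0 = 0)
t(L, C) = -1/2
-34316/25704 - 33955/t(I(4), -138) = -34316/25704 - 33955/(-1/2) = -34316*1/25704 - 33955*(-2) = -8579/6426 + 67910 = 436381081/6426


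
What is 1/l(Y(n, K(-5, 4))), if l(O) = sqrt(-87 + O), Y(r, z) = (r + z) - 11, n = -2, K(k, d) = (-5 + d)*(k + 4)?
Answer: -I*sqrt(11)/33 ≈ -0.1005*I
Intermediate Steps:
K(k, d) = (-5 + d)*(4 + k)
Y(r, z) = -11 + r + z
1/l(Y(n, K(-5, 4))) = 1/(sqrt(-87 + (-11 - 2 + (-20 - 5*(-5) + 4*4 + 4*(-5))))) = 1/(sqrt(-87 + (-11 - 2 + (-20 + 25 + 16 - 20)))) = 1/(sqrt(-87 + (-11 - 2 + 1))) = 1/(sqrt(-87 - 12)) = 1/(sqrt(-99)) = 1/(3*I*sqrt(11)) = -I*sqrt(11)/33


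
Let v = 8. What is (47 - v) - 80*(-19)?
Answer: 1559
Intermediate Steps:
(47 - v) - 80*(-19) = (47 - 1*8) - 80*(-19) = (47 - 8) + 1520 = 39 + 1520 = 1559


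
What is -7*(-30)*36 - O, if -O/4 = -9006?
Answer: -28464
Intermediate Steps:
O = 36024 (O = -4*(-9006) = 36024)
-7*(-30)*36 - O = -7*(-30)*36 - 1*36024 = 210*36 - 36024 = 7560 - 36024 = -28464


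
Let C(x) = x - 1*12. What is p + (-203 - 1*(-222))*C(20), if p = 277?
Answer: 429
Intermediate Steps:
C(x) = -12 + x (C(x) = x - 12 = -12 + x)
p + (-203 - 1*(-222))*C(20) = 277 + (-203 - 1*(-222))*(-12 + 20) = 277 + (-203 + 222)*8 = 277 + 19*8 = 277 + 152 = 429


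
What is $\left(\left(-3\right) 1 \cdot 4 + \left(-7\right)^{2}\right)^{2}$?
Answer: $1369$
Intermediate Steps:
$\left(\left(-3\right) 1 \cdot 4 + \left(-7\right)^{2}\right)^{2} = \left(\left(-3\right) 4 + 49\right)^{2} = \left(-12 + 49\right)^{2} = 37^{2} = 1369$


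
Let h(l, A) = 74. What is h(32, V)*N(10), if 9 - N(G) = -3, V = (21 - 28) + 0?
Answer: 888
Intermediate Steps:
V = -7 (V = -7 + 0 = -7)
N(G) = 12 (N(G) = 9 - 1*(-3) = 9 + 3 = 12)
h(32, V)*N(10) = 74*12 = 888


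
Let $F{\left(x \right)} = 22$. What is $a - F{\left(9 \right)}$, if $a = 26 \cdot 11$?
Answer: $264$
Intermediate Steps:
$a = 286$
$a - F{\left(9 \right)} = 286 - 22 = 264$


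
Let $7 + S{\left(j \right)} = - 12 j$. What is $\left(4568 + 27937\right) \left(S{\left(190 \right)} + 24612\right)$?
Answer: $725674125$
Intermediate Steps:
$S{\left(j \right)} = -7 - 12 j$
$\left(4568 + 27937\right) \left(S{\left(190 \right)} + 24612\right) = \left(4568 + 27937\right) \left(\left(-7 - 2280\right) + 24612\right) = 32505 \left(\left(-7 - 2280\right) + 24612\right) = 32505 \left(-2287 + 24612\right) = 32505 \cdot 22325 = 725674125$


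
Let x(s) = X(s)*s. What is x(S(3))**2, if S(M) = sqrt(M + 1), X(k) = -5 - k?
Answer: 196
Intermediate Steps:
S(M) = sqrt(1 + M)
x(s) = s*(-5 - s) (x(s) = (-5 - s)*s = s*(-5 - s))
x(S(3))**2 = (-sqrt(1 + 3)*(5 + sqrt(1 + 3)))**2 = (-sqrt(4)*(5 + sqrt(4)))**2 = (-1*2*(5 + 2))**2 = (-1*2*7)**2 = (-14)**2 = 196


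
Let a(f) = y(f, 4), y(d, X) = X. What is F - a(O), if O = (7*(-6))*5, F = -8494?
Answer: -8498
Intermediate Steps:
O = -210 (O = -42*5 = -210)
a(f) = 4
F - a(O) = -8494 - 1*4 = -8494 - 4 = -8498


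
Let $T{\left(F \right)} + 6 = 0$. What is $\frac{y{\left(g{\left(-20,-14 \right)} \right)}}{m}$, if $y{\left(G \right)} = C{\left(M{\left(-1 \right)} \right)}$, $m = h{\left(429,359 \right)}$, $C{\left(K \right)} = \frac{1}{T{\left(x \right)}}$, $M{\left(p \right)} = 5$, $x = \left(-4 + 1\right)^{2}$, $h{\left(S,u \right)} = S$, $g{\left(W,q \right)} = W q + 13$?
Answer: $- \frac{1}{2574} \approx -0.0003885$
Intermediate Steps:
$g{\left(W,q \right)} = 13 + W q$
$x = 9$ ($x = \left(-3\right)^{2} = 9$)
$T{\left(F \right)} = -6$ ($T{\left(F \right)} = -6 + 0 = -6$)
$C{\left(K \right)} = - \frac{1}{6}$ ($C{\left(K \right)} = \frac{1}{-6} = - \frac{1}{6}$)
$m = 429$
$y{\left(G \right)} = - \frac{1}{6}$
$\frac{y{\left(g{\left(-20,-14 \right)} \right)}}{m} = - \frac{1}{6 \cdot 429} = \left(- \frac{1}{6}\right) \frac{1}{429} = - \frac{1}{2574}$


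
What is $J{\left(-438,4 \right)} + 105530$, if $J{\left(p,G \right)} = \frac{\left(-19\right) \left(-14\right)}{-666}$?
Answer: $\frac{35141357}{333} \approx 1.0553 \cdot 10^{5}$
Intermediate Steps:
$J{\left(p,G \right)} = - \frac{133}{333}$ ($J{\left(p,G \right)} = 266 \left(- \frac{1}{666}\right) = - \frac{133}{333}$)
$J{\left(-438,4 \right)} + 105530 = - \frac{133}{333} + 105530 = \frac{35141357}{333}$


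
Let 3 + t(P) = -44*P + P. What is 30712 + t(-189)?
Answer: 38836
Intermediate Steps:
t(P) = -3 - 43*P (t(P) = -3 + (-44*P + P) = -3 - 43*P)
30712 + t(-189) = 30712 + (-3 - 43*(-189)) = 30712 + (-3 + 8127) = 30712 + 8124 = 38836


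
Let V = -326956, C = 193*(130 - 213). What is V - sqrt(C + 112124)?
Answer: -326956 - sqrt(96105) ≈ -3.2727e+5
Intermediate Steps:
C = -16019 (C = 193*(-83) = -16019)
V - sqrt(C + 112124) = -326956 - sqrt(-16019 + 112124) = -326956 - sqrt(96105)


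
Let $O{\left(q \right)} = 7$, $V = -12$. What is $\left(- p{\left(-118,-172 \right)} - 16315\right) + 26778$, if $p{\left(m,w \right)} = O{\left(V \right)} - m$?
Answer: $10338$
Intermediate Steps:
$p{\left(m,w \right)} = 7 - m$
$\left(- p{\left(-118,-172 \right)} - 16315\right) + 26778 = \left(- (7 - -118) - 16315\right) + 26778 = \left(- (7 + 118) - 16315\right) + 26778 = \left(\left(-1\right) 125 - 16315\right) + 26778 = \left(-125 - 16315\right) + 26778 = -16440 + 26778 = 10338$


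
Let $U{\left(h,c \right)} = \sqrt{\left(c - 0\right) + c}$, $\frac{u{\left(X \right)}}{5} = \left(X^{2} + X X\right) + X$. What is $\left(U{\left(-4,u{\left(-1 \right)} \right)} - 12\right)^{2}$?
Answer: $\left(12 - \sqrt{10}\right)^{2} \approx 78.105$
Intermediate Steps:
$u{\left(X \right)} = 5 X + 10 X^{2}$ ($u{\left(X \right)} = 5 \left(\left(X^{2} + X X\right) + X\right) = 5 \left(\left(X^{2} + X^{2}\right) + X\right) = 5 \left(2 X^{2} + X\right) = 5 \left(X + 2 X^{2}\right) = 5 X + 10 X^{2}$)
$U{\left(h,c \right)} = \sqrt{2} \sqrt{c}$ ($U{\left(h,c \right)} = \sqrt{\left(c + 0\right) + c} = \sqrt{c + c} = \sqrt{2 c} = \sqrt{2} \sqrt{c}$)
$\left(U{\left(-4,u{\left(-1 \right)} \right)} - 12\right)^{2} = \left(\sqrt{2} \sqrt{5 \left(-1\right) \left(1 + 2 \left(-1\right)\right)} - 12\right)^{2} = \left(\sqrt{2} \sqrt{5 \left(-1\right) \left(1 - 2\right)} - 12\right)^{2} = \left(\sqrt{2} \sqrt{5 \left(-1\right) \left(-1\right)} - 12\right)^{2} = \left(\sqrt{2} \sqrt{5} - 12\right)^{2} = \left(\sqrt{10} - 12\right)^{2} = \left(-12 + \sqrt{10}\right)^{2}$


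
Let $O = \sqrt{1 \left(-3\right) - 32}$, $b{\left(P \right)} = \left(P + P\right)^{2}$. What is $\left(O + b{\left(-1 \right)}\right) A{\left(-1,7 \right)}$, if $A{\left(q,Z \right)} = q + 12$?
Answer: $44 + 11 i \sqrt{35} \approx 44.0 + 65.077 i$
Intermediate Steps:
$A{\left(q,Z \right)} = 12 + q$
$b{\left(P \right)} = 4 P^{2}$ ($b{\left(P \right)} = \left(2 P\right)^{2} = 4 P^{2}$)
$O = i \sqrt{35}$ ($O = \sqrt{-3 - 32} = \sqrt{-35} = i \sqrt{35} \approx 5.9161 i$)
$\left(O + b{\left(-1 \right)}\right) A{\left(-1,7 \right)} = \left(i \sqrt{35} + 4 \left(-1\right)^{2}\right) \left(12 - 1\right) = \left(i \sqrt{35} + 4 \cdot 1\right) 11 = \left(i \sqrt{35} + 4\right) 11 = \left(4 + i \sqrt{35}\right) 11 = 44 + 11 i \sqrt{35}$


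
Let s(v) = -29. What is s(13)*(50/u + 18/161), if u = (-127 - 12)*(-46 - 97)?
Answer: -10609244/3200197 ≈ -3.3152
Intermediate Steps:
u = 19877 (u = -139*(-143) = 19877)
s(13)*(50/u + 18/161) = -29*(50/19877 + 18/161) = -29*365836/3200197 = -10609244/3200197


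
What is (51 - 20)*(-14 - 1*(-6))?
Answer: -248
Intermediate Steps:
(51 - 20)*(-14 - 1*(-6)) = 31*(-14 + 6) = 31*(-8) = -248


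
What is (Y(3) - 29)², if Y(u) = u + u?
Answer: 529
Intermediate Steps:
Y(u) = 2*u
(Y(3) - 29)² = (2*3 - 29)² = (6 - 29)² = (-23)² = 529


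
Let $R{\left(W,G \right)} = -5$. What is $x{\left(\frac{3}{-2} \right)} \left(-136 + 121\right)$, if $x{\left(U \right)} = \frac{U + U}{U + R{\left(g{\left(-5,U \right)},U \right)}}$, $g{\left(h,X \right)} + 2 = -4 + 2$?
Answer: $- \frac{90}{13} \approx -6.9231$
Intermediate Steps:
$g{\left(h,X \right)} = -4$ ($g{\left(h,X \right)} = -2 + \left(-4 + 2\right) = -2 - 2 = -4$)
$x{\left(U \right)} = \frac{2 U}{-5 + U}$ ($x{\left(U \right)} = \frac{U + U}{U - 5} = \frac{2 U}{-5 + U}$)
$x{\left(\frac{3}{-2} \right)} \left(-136 + 121\right) = \frac{2 \frac{3}{-2}}{-5 + \frac{3}{-2}} \left(-136 + 121\right) = \frac{2 \cdot 3 \left(- \frac{1}{2}\right)}{-5 + 3 \left(- \frac{1}{2}\right)} \left(-15\right) = 2 \left(- \frac{3}{2}\right) \frac{1}{-5 - \frac{3}{2}} \left(-15\right) = 2 \left(- \frac{3}{2}\right) \frac{1}{- \frac{13}{2}} \left(-15\right) = 2 \left(- \frac{3}{2}\right) \left(- \frac{2}{13}\right) \left(-15\right) = \frac{6}{13} \left(-15\right) = - \frac{90}{13}$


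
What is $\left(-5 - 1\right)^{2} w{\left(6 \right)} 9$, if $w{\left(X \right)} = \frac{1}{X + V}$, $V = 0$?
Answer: $54$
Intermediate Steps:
$w{\left(X \right)} = \frac{1}{X}$ ($w{\left(X \right)} = \frac{1}{X + 0} = \frac{1}{X}$)
$\left(-5 - 1\right)^{2} w{\left(6 \right)} 9 = \frac{\left(-5 - 1\right)^{2}}{6} \cdot 9 = \left(-6\right)^{2} \cdot \frac{1}{6} \cdot 9 = 36 \cdot \frac{1}{6} \cdot 9 = 6 \cdot 9 = 54$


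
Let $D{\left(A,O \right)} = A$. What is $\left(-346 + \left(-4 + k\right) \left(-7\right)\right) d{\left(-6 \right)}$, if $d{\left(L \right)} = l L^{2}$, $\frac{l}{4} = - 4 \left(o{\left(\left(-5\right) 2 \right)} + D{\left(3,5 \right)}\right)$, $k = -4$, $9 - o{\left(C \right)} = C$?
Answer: $3674880$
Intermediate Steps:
$o{\left(C \right)} = 9 - C$
$l = -352$ ($l = 4 \left(- 4 \left(\left(9 - \left(-5\right) 2\right) + 3\right)\right) = 4 \left(- 4 \left(\left(9 - -10\right) + 3\right)\right) = 4 \left(- 4 \left(\left(9 + 10\right) + 3\right)\right) = 4 \left(- 4 \left(19 + 3\right)\right) = 4 \left(\left(-4\right) 22\right) = 4 \left(-88\right) = -352$)
$d{\left(L \right)} = - 352 L^{2}$
$\left(-346 + \left(-4 + k\right) \left(-7\right)\right) d{\left(-6 \right)} = \left(-346 + \left(-4 - 4\right) \left(-7\right)\right) \left(- 352 \left(-6\right)^{2}\right) = \left(-346 - -56\right) \left(\left(-352\right) 36\right) = \left(-346 + 56\right) \left(-12672\right) = \left(-290\right) \left(-12672\right) = 3674880$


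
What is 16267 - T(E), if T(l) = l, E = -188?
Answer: 16455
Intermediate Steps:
16267 - T(E) = 16267 - 1*(-188) = 16267 + 188 = 16455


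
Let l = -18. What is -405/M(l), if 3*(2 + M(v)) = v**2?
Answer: -405/106 ≈ -3.8208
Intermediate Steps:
M(v) = -2 + v**2/3
-405/M(l) = -405/(-2 + (1/3)*(-18)**2) = -405/(-2 + (1/3)*324) = -405/(-2 + 108) = -405/106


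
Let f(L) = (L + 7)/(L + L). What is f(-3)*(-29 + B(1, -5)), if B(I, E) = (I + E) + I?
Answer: 64/3 ≈ 21.333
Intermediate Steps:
B(I, E) = E + 2*I (B(I, E) = (E + I) + I = E + 2*I)
f(L) = (7 + L)/(2*L) (f(L) = (7 + L)/((2*L)) = (7 + L)*(1/(2*L)) = (7 + L)/(2*L))
f(-3)*(-29 + B(1, -5)) = ((½)*(7 - 3)/(-3))*(-29 + (-5 + 2*1)) = ((½)*(-⅓)*4)*(-29 + (-5 + 2)) = -2*(-29 - 3)/3 = -⅔*(-32) = 64/3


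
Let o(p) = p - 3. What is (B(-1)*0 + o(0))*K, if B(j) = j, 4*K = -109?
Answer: 327/4 ≈ 81.750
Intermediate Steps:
K = -109/4 (K = (1/4)*(-109) = -109/4 ≈ -27.250)
o(p) = -3 + p
(B(-1)*0 + o(0))*K = (-1*0 + (-3 + 0))*(-109/4) = (0 - 3)*(-109/4) = -3*(-109/4) = 327/4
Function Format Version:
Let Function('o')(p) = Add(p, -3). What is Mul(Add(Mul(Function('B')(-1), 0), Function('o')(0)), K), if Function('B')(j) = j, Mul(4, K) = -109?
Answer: Rational(327, 4) ≈ 81.750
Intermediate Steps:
K = Rational(-109, 4) (K = Mul(Rational(1, 4), -109) = Rational(-109, 4) ≈ -27.250)
Function('o')(p) = Add(-3, p)
Mul(Add(Mul(Function('B')(-1), 0), Function('o')(0)), K) = Mul(Add(Mul(-1, 0), Add(-3, 0)), Rational(-109, 4)) = Mul(Add(0, -3), Rational(-109, 4)) = Mul(-3, Rational(-109, 4)) = Rational(327, 4)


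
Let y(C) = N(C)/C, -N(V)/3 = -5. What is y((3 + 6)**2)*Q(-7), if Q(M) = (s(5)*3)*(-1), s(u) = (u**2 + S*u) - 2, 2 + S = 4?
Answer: -55/3 ≈ -18.333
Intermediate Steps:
S = 2 (S = -2 + 4 = 2)
N(V) = 15 (N(V) = -3*(-5) = 15)
s(u) = -2 + u**2 + 2*u (s(u) = (u**2 + 2*u) - 2 = -2 + u**2 + 2*u)
y(C) = 15/C
Q(M) = -99 (Q(M) = ((-2 + 5**2 + 2*5)*3)*(-1) = ((-2 + 25 + 10)*3)*(-1) = (33*3)*(-1) = 99*(-1) = -99)
y((3 + 6)**2)*Q(-7) = (15/((3 + 6)**2))*(-99) = (15/(9**2))*(-99) = (15/81)*(-99) = (15*(1/81))*(-99) = (5/27)*(-99) = -55/3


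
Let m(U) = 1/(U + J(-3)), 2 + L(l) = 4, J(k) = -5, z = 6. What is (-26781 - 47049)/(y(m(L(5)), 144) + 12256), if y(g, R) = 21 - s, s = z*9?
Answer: -73830/12223 ≈ -6.0403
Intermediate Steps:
L(l) = 2 (L(l) = -2 + 4 = 2)
s = 54 (s = 6*9 = 54)
m(U) = 1/(-5 + U) (m(U) = 1/(U - 5) = 1/(-5 + U))
y(g, R) = -33 (y(g, R) = 21 - 1*54 = 21 - 54 = -33)
(-26781 - 47049)/(y(m(L(5)), 144) + 12256) = (-26781 - 47049)/(-33 + 12256) = -73830/12223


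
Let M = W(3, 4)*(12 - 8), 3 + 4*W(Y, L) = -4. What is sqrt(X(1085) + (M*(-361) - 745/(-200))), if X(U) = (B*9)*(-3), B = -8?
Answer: sqrt(1098690)/20 ≈ 52.409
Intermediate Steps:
W(Y, L) = -7/4 (W(Y, L) = -3/4 + (1/4)*(-4) = -3/4 - 1 = -7/4)
M = -7 (M = -7*(12 - 8)/4 = -7/4*4 = -7)
X(U) = 216 (X(U) = -8*9*(-3) = -72*(-3) = 216)
sqrt(X(1085) + (M*(-361) - 745/(-200))) = sqrt(216 + (-7*(-361) - 745/(-200))) = sqrt(216 + (2527 - 745*(-1/200))) = sqrt(216 + (2527 + 149/40)) = sqrt(216 + 101229/40) = sqrt(109869/40) = sqrt(1098690)/20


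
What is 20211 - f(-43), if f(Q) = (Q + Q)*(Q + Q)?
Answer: 12815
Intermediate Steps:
f(Q) = 4*Q**2 (f(Q) = (2*Q)*(2*Q) = 4*Q**2)
20211 - f(-43) = 20211 - 4*(-43)**2 = 20211 - 4*1849 = 20211 - 1*7396 = 20211 - 7396 = 12815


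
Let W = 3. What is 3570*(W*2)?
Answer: 21420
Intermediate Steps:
3570*(W*2) = 3570*(3*2) = 3570*6 = 21420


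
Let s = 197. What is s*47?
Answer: 9259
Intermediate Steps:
s*47 = 197*47 = 9259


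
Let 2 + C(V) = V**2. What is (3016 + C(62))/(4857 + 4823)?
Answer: 3429/4840 ≈ 0.70847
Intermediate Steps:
C(V) = -2 + V**2
(3016 + C(62))/(4857 + 4823) = (3016 + (-2 + 62**2))/(4857 + 4823) = (3016 + (-2 + 3844))/9680 = (3016 + 3842)*(1/9680) = 6858*(1/9680) = 3429/4840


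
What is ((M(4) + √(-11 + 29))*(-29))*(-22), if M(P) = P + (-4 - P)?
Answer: -2552 + 1914*√2 ≈ 154.80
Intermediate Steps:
M(P) = -4
((M(4) + √(-11 + 29))*(-29))*(-22) = ((-4 + √(-11 + 29))*(-29))*(-22) = ((-4 + √18)*(-29))*(-22) = ((-4 + 3*√2)*(-29))*(-22) = (116 - 87*√2)*(-22) = -2552 + 1914*√2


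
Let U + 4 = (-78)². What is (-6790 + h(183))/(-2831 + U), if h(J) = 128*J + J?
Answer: 16817/3249 ≈ 5.1761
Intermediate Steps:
h(J) = 129*J
U = 6080 (U = -4 + (-78)² = -4 + 6084 = 6080)
(-6790 + h(183))/(-2831 + U) = (-6790 + 129*183)/(-2831 + 6080) = (-6790 + 23607)/3249 = 16817*(1/3249) = 16817/3249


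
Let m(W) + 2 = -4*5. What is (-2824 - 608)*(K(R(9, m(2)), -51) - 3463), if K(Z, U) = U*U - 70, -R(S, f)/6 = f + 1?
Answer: 3198624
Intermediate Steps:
m(W) = -22 (m(W) = -2 - 4*5 = -2 - 20 = -22)
R(S, f) = -6 - 6*f (R(S, f) = -6*(f + 1) = -6*(1 + f) = -6 - 6*f)
K(Z, U) = -70 + U**2 (K(Z, U) = U**2 - 70 = -70 + U**2)
(-2824 - 608)*(K(R(9, m(2)), -51) - 3463) = (-2824 - 608)*((-70 + (-51)**2) - 3463) = -3432*((-70 + 2601) - 3463) = -3432*(2531 - 3463) = -3432*(-932) = 3198624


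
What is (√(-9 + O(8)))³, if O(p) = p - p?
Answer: -27*I ≈ -27.0*I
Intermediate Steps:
O(p) = 0
(√(-9 + O(8)))³ = (√(-9 + 0))³ = (√(-9))³ = (3*I)³ = -27*I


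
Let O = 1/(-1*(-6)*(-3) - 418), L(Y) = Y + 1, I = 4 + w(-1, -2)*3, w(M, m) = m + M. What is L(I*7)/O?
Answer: 14824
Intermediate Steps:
w(M, m) = M + m
I = -5 (I = 4 + (-1 - 2)*3 = 4 - 3*3 = 4 - 9 = -5)
L(Y) = 1 + Y
O = -1/436 (O = 1/(6*(-3) - 418) = 1/(-18 - 418) = 1/(-436) = -1/436 ≈ -0.0022936)
L(I*7)/O = (1 - 5*7)/(-1/436) = (1 - 35)*(-436) = -34*(-436) = 14824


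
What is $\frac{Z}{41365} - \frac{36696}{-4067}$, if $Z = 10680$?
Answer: $\frac{312273120}{33646291} \approx 9.2811$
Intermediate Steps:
$\frac{Z}{41365} - \frac{36696}{-4067} = \frac{10680}{41365} - \frac{36696}{-4067} = 10680 \cdot \frac{1}{41365} - - \frac{36696}{4067} = \frac{2136}{8273} + \frac{36696}{4067} = \frac{312273120}{33646291}$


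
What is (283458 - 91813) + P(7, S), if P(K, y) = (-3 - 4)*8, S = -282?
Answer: 191589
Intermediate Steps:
P(K, y) = -56 (P(K, y) = -7*8 = -56)
(283458 - 91813) + P(7, S) = (283458 - 91813) - 56 = 191645 - 56 = 191589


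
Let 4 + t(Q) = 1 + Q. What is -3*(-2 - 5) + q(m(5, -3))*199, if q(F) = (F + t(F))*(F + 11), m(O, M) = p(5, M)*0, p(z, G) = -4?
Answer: -6546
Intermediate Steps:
m(O, M) = 0 (m(O, M) = -4*0 = 0)
t(Q) = -3 + Q (t(Q) = -4 + (1 + Q) = -3 + Q)
q(F) = (-3 + 2*F)*(11 + F) (q(F) = (F + (-3 + F))*(F + 11) = (-3 + 2*F)*(11 + F))
-3*(-2 - 5) + q(m(5, -3))*199 = -3*(-2 - 5) + (-33 + 2*0² + 19*0)*199 = -3*(-7) + (-33 + 2*0 + 0)*199 = 21 + (-33 + 0 + 0)*199 = 21 - 33*199 = 21 - 6567 = -6546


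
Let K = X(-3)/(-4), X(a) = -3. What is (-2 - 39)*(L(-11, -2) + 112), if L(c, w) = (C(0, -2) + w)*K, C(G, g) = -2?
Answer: -4469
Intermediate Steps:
K = 3/4 (K = -3/(-4) = -3*(-1/4) = 3/4 ≈ 0.75000)
L(c, w) = -3/2 + 3*w/4 (L(c, w) = (-2 + w)*(3/4) = -3/2 + 3*w/4)
(-2 - 39)*(L(-11, -2) + 112) = (-2 - 39)*((-3/2 + (3/4)*(-2)) + 112) = -41*((-3/2 - 3/2) + 112) = -41*(-3 + 112) = -41*109 = -4469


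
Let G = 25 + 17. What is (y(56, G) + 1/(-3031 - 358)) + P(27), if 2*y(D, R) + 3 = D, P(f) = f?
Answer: 362621/6778 ≈ 53.500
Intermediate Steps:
G = 42
y(D, R) = -3/2 + D/2
(y(56, G) + 1/(-3031 - 358)) + P(27) = ((-3/2 + (1/2)*56) + 1/(-3031 - 358)) + 27 = ((-3/2 + 28) + 1/(-3389)) + 27 = (53/2 - 1/3389) + 27 = 179615/6778 + 27 = 362621/6778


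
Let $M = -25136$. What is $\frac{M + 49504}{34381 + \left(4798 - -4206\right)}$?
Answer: $\frac{24368}{43385} \approx 0.56167$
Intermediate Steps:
$\frac{M + 49504}{34381 + \left(4798 - -4206\right)} = \frac{-25136 + 49504}{34381 + \left(4798 - -4206\right)} = \frac{24368}{34381 + \left(4798 + 4206\right)} = \frac{24368}{34381 + 9004} = \frac{24368}{43385}$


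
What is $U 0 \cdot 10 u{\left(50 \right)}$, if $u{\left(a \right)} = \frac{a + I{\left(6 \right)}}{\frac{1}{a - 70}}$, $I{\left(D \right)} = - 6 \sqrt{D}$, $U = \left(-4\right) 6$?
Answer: $0$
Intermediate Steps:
$U = -24$
$u{\left(a \right)} = \left(-70 + a\right) \left(a - 6 \sqrt{6}\right)$ ($u{\left(a \right)} = \frac{a - 6 \sqrt{6}}{\frac{1}{a - 70}} = \frac{a - 6 \sqrt{6}}{\frac{1}{-70 + a}} = \left(-70 + a\right) \left(a - 6 \sqrt{6}\right)$)
$U 0 \cdot 10 u{\left(50 \right)} = \left(-24\right) 0 \cdot 10 \left(50^{2} - 3500 + 420 \sqrt{6} - 300 \sqrt{6}\right) = 0 \cdot 10 \left(2500 - 3500 + 420 \sqrt{6} - 300 \sqrt{6}\right) = 0 \left(-1000 + 120 \sqrt{6}\right) = 0$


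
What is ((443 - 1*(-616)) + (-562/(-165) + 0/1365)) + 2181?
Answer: 535162/165 ≈ 3243.4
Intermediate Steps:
((443 - 1*(-616)) + (-562/(-165) + 0/1365)) + 2181 = ((443 + 616) + (-562*(-1/165) + 0*(1/1365))) + 2181 = (1059 + (562/165 + 0)) + 2181 = (1059 + 562/165) + 2181 = 175297/165 + 2181 = 535162/165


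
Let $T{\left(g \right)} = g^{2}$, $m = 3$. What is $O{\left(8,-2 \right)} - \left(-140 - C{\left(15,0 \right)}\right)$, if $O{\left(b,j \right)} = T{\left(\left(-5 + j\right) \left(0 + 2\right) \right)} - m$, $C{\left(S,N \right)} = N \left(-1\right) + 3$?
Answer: $336$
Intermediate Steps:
$C{\left(S,N \right)} = 3 - N$ ($C{\left(S,N \right)} = - N + 3 = 3 - N$)
$O{\left(b,j \right)} = -3 + \left(-10 + 2 j\right)^{2}$ ($O{\left(b,j \right)} = \left(\left(-5 + j\right) \left(0 + 2\right)\right)^{2} - 3 = \left(\left(-5 + j\right) 2\right)^{2} - 3 = \left(-10 + 2 j\right)^{2} - 3 = -3 + \left(-10 + 2 j\right)^{2}$)
$O{\left(8,-2 \right)} - \left(-140 - C{\left(15,0 \right)}\right) = \left(-3 + 4 \left(-5 - 2\right)^{2}\right) - \left(-140 - \left(3 - 0\right)\right) = \left(-3 + 4 \left(-7\right)^{2}\right) - \left(-140 - \left(3 + 0\right)\right) = \left(-3 + 4 \cdot 49\right) - \left(-140 - 3\right) = \left(-3 + 196\right) - \left(-140 - 3\right) = 193 - -143 = 193 + 143 = 336$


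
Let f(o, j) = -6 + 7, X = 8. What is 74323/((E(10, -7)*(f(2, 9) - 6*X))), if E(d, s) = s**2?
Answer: -74323/2303 ≈ -32.272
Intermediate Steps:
f(o, j) = 1
74323/((E(10, -7)*(f(2, 9) - 6*X))) = 74323/(((-7)**2*(1 - 6*8))) = 74323/((49*(1 - 48))) = 74323/((49*(-47))) = 74323/(-2303) = 74323*(-1/2303) = -74323/2303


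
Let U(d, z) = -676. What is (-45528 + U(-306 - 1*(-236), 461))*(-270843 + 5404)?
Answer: 12264343556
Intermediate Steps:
(-45528 + U(-306 - 1*(-236), 461))*(-270843 + 5404) = (-45528 - 676)*(-270843 + 5404) = -46204*(-265439) = 12264343556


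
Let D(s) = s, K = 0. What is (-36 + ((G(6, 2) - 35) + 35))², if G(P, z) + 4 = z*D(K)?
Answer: 1600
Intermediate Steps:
G(P, z) = -4 (G(P, z) = -4 + z*0 = -4 + 0 = -4)
(-36 + ((G(6, 2) - 35) + 35))² = (-36 + ((-4 - 35) + 35))² = (-36 + (-39 + 35))² = (-36 - 4)² = (-40)² = 1600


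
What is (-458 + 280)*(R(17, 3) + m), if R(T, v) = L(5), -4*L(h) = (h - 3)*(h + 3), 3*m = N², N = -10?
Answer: -15664/3 ≈ -5221.3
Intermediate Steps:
m = 100/3 (m = (⅓)*(-10)² = (⅓)*100 = 100/3 ≈ 33.333)
L(h) = -(-3 + h)*(3 + h)/4 (L(h) = -(h - 3)*(h + 3)/4 = -(-3 + h)*(3 + h)/4)
R(T, v) = -4 (R(T, v) = 9/4 - ¼*5² = 9/4 - ¼*25 = 9/4 - 25/4 = -4)
(-458 + 280)*(R(17, 3) + m) = (-458 + 280)*(-4 + 100/3) = -178*88/3 = -15664/3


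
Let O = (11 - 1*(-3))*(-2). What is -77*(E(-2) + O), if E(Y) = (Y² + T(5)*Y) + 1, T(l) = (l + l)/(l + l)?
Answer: 1925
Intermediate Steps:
T(l) = 1 (T(l) = (2*l)/((2*l)) = (2*l)*(1/(2*l)) = 1)
E(Y) = 1 + Y + Y² (E(Y) = (Y² + 1*Y) + 1 = (Y² + Y) + 1 = (Y + Y²) + 1 = 1 + Y + Y²)
O = -28 (O = (11 + 3)*(-2) = 14*(-2) = -28)
-77*(E(-2) + O) = -77*((1 - 2 + (-2)²) - 28) = -77*((1 - 2 + 4) - 28) = -77*(3 - 28) = -77*(-25) = 1925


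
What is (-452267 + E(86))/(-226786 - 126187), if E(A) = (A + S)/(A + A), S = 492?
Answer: 38894673/30355678 ≈ 1.2813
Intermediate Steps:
E(A) = (492 + A)/(2*A) (E(A) = (A + 492)/(A + A) = (492 + A)/((2*A)) = (492 + A)*(1/(2*A)) = (492 + A)/(2*A))
(-452267 + E(86))/(-226786 - 126187) = (-452267 + (½)*(492 + 86)/86)/(-226786 - 126187) = (-452267 + (½)*(1/86)*578)/(-352973) = (-452267 + 289/86)*(-1/352973) = -38894673/86*(-1/352973) = 38894673/30355678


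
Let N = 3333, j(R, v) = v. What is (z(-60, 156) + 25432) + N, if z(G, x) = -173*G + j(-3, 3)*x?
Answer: 39613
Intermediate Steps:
z(G, x) = -173*G + 3*x
(z(-60, 156) + 25432) + N = ((-173*(-60) + 3*156) + 25432) + 3333 = ((10380 + 468) + 25432) + 3333 = (10848 + 25432) + 3333 = 36280 + 3333 = 39613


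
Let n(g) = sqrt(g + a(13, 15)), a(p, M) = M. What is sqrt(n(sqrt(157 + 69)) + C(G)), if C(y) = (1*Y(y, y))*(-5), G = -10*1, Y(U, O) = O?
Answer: sqrt(50 + sqrt(15 + sqrt(226))) ≈ 7.4485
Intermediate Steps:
G = -10
C(y) = -5*y (C(y) = (1*y)*(-5) = y*(-5) = -5*y)
n(g) = sqrt(15 + g) (n(g) = sqrt(g + 15) = sqrt(15 + g))
sqrt(n(sqrt(157 + 69)) + C(G)) = sqrt(sqrt(15 + sqrt(157 + 69)) - 5*(-10)) = sqrt(sqrt(15 + sqrt(226)) + 50) = sqrt(50 + sqrt(15 + sqrt(226)))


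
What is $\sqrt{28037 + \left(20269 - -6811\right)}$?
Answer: $\sqrt{55117} \approx 234.77$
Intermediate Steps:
$\sqrt{28037 + \left(20269 - -6811\right)} = \sqrt{28037 + \left(20269 + 6811\right)} = \sqrt{28037 + 27080} = \sqrt{55117}$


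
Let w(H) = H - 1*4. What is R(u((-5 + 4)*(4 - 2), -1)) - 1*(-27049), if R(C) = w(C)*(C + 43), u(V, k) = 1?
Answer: 26917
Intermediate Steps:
w(H) = -4 + H (w(H) = H - 4 = -4 + H)
R(C) = (-4 + C)*(43 + C) (R(C) = (-4 + C)*(C + 43) = (-4 + C)*(43 + C))
R(u((-5 + 4)*(4 - 2), -1)) - 1*(-27049) = (-4 + 1)*(43 + 1) - 1*(-27049) = -3*44 + 27049 = -132 + 27049 = 26917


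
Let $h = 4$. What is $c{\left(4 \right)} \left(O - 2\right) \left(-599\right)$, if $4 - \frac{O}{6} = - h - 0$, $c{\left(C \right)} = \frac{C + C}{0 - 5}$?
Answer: $\frac{220432}{5} \approx 44086.0$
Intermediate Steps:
$c{\left(C \right)} = - \frac{2 C}{5}$ ($c{\left(C \right)} = \frac{2 C}{-5} = 2 C \left(- \frac{1}{5}\right) = - \frac{2 C}{5}$)
$O = 48$ ($O = 24 - 6 \left(\left(-1\right) 4 - 0\right) = 24 - 6 \left(-4 + 0\right) = 24 - -24 = 24 + 24 = 48$)
$c{\left(4 \right)} \left(O - 2\right) \left(-599\right) = \left(- \frac{2}{5}\right) 4 \left(48 - 2\right) \left(-599\right) = \left(- \frac{8}{5}\right) 46 \left(-599\right) = \left(- \frac{368}{5}\right) \left(-599\right) = \frac{220432}{5}$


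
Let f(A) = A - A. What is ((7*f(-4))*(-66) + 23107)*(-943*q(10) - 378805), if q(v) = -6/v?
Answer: -43699865972/5 ≈ -8.7400e+9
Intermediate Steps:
f(A) = 0
((7*f(-4))*(-66) + 23107)*(-943*q(10) - 378805) = ((7*0)*(-66) + 23107)*(-(-5658)/10 - 378805) = (0*(-66) + 23107)*(-(-5658)/10 - 378805) = (0 + 23107)*(-943*(-3/5) - 378805) = 23107*(2829/5 - 378805) = 23107*(-1891196/5) = -43699865972/5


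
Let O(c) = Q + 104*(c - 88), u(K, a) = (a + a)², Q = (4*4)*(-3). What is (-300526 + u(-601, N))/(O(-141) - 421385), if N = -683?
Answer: -1565430/445249 ≈ -3.5159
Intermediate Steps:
Q = -48 (Q = 16*(-3) = -48)
u(K, a) = 4*a² (u(K, a) = (2*a)² = 4*a²)
O(c) = -9200 + 104*c (O(c) = -48 + 104*(c - 88) = -48 + 104*(-88 + c) = -48 + (-9152 + 104*c) = -9200 + 104*c)
(-300526 + u(-601, N))/(O(-141) - 421385) = (-300526 + 4*(-683)²)/((-9200 + 104*(-141)) - 421385) = (-300526 + 4*466489)/((-9200 - 14664) - 421385) = (-300526 + 1865956)/(-23864 - 421385) = 1565430/(-445249) = 1565430*(-1/445249) = -1565430/445249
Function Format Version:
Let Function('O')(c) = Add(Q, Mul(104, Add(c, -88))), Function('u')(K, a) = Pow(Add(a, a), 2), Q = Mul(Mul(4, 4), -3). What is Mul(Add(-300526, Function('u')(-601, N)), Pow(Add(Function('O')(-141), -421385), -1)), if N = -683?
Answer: Rational(-1565430, 445249) ≈ -3.5159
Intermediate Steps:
Q = -48 (Q = Mul(16, -3) = -48)
Function('u')(K, a) = Mul(4, Pow(a, 2)) (Function('u')(K, a) = Pow(Mul(2, a), 2) = Mul(4, Pow(a, 2)))
Function('O')(c) = Add(-9200, Mul(104, c)) (Function('O')(c) = Add(-48, Mul(104, Add(c, -88))) = Add(-48, Mul(104, Add(-88, c))) = Add(-48, Add(-9152, Mul(104, c))) = Add(-9200, Mul(104, c)))
Mul(Add(-300526, Function('u')(-601, N)), Pow(Add(Function('O')(-141), -421385), -1)) = Mul(Add(-300526, Mul(4, Pow(-683, 2))), Pow(Add(Add(-9200, Mul(104, -141)), -421385), -1)) = Mul(Add(-300526, Mul(4, 466489)), Pow(Add(Add(-9200, -14664), -421385), -1)) = Mul(Add(-300526, 1865956), Pow(Add(-23864, -421385), -1)) = Mul(1565430, Pow(-445249, -1)) = Mul(1565430, Rational(-1, 445249)) = Rational(-1565430, 445249)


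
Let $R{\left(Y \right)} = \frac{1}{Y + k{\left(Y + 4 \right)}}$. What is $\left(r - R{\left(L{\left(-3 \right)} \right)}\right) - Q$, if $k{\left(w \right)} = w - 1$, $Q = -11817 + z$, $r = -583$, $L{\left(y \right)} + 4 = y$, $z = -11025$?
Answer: $\frac{244850}{11} \approx 22259.0$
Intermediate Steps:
$L{\left(y \right)} = -4 + y$
$Q = -22842$ ($Q = -11817 - 11025 = -22842$)
$k{\left(w \right)} = -1 + w$ ($k{\left(w \right)} = w - 1 = -1 + w$)
$R{\left(Y \right)} = \frac{1}{3 + 2 Y}$ ($R{\left(Y \right)} = \frac{1}{Y + \left(-1 + \left(Y + 4\right)\right)} = \frac{1}{Y + \left(-1 + \left(4 + Y\right)\right)} = \frac{1}{Y + \left(3 + Y\right)} = \frac{1}{3 + 2 Y}$)
$\left(r - R{\left(L{\left(-3 \right)} \right)}\right) - Q = \left(-583 - \frac{1}{3 + 2 \left(-4 - 3\right)}\right) - -22842 = \left(-583 - \frac{1}{3 + 2 \left(-7\right)}\right) + 22842 = \left(-583 - \frac{1}{3 - 14}\right) + 22842 = \left(-583 - \frac{1}{-11}\right) + 22842 = \left(-583 - - \frac{1}{11}\right) + 22842 = \left(-583 + \frac{1}{11}\right) + 22842 = - \frac{6412}{11} + 22842 = \frac{244850}{11}$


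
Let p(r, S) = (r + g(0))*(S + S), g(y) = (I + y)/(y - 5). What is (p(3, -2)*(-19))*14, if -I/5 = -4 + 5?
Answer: 4256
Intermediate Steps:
I = -5 (I = -5*(-4 + 5) = -5*1 = -5)
g(y) = 1 (g(y) = (-5 + y)/(y - 5) = (-5 + y)/(-5 + y) = 1)
p(r, S) = 2*S*(1 + r) (p(r, S) = (r + 1)*(S + S) = (1 + r)*(2*S) = 2*S*(1 + r))
(p(3, -2)*(-19))*14 = ((2*(-2)*(1 + 3))*(-19))*14 = ((2*(-2)*4)*(-19))*14 = -16*(-19)*14 = 304*14 = 4256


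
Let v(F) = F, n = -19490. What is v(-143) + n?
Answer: -19633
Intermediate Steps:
v(-143) + n = -143 - 19490 = -19633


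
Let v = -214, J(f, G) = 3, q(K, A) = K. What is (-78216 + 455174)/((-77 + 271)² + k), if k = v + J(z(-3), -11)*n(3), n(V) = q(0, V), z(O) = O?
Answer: 188479/18711 ≈ 10.073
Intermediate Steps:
n(V) = 0
k = -214 (k = -214 + 3*0 = -214 + 0 = -214)
(-78216 + 455174)/((-77 + 271)² + k) = (-78216 + 455174)/((-77 + 271)² - 214) = 376958/(194² - 214) = 376958/(37636 - 214) = 376958/37422 = 376958*(1/37422) = 188479/18711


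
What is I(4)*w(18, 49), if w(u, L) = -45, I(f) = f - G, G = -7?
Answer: -495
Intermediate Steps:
I(f) = 7 + f (I(f) = f - 1*(-7) = f + 7 = 7 + f)
I(4)*w(18, 49) = (7 + 4)*(-45) = 11*(-45) = -495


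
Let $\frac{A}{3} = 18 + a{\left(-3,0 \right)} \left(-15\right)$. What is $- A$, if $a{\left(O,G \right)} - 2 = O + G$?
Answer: $-99$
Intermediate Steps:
$a{\left(O,G \right)} = 2 + G + O$ ($a{\left(O,G \right)} = 2 + \left(O + G\right) = 2 + \left(G + O\right) = 2 + G + O$)
$A = 99$ ($A = 3 \left(18 + \left(2 + 0 - 3\right) \left(-15\right)\right) = 3 \left(18 - -15\right) = 3 \left(18 + 15\right) = 3 \cdot 33 = 99$)
$- A = \left(-1\right) 99 = -99$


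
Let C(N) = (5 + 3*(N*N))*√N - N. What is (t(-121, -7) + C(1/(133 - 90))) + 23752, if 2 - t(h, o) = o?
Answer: 1021722/43 + 9248*√43/79507 ≈ 23762.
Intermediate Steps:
C(N) = -N + √N*(5 + 3*N²) (C(N) = (5 + 3*N²)*√N - N = √N*(5 + 3*N²) - N = -N + √N*(5 + 3*N²))
t(h, o) = 2 - o
(t(-121, -7) + C(1/(133 - 90))) + 23752 = ((2 - 1*(-7)) + (-1/(133 - 90) + 3*(1/(133 - 90))^(5/2) + 5*√(1/(133 - 90)))) + 23752 = ((2 + 7) + (-1/43 + 3*(1/43)^(5/2) + 5*√(1/43))) + 23752 = (9 + (-1*1/43 + 3*(1/43)^(5/2) + 5*√(1/43))) + 23752 = (9 + (-1/43 + 3*(√43/79507) + 5*(√43/43))) + 23752 = (9 + (-1/43 + 3*√43/79507 + 5*√43/43)) + 23752 = (9 + (-1/43 + 9248*√43/79507)) + 23752 = (386/43 + 9248*√43/79507) + 23752 = 1021722/43 + 9248*√43/79507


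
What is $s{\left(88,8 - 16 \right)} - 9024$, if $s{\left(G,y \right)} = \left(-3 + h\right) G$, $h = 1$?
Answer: $-9200$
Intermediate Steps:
$s{\left(G,y \right)} = - 2 G$ ($s{\left(G,y \right)} = \left(-3 + 1\right) G = - 2 G$)
$s{\left(88,8 - 16 \right)} - 9024 = \left(-2\right) 88 - 9024 = -176 - 9024 = -9200$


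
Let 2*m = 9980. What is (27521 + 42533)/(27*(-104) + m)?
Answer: 35027/1091 ≈ 32.105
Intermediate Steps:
m = 4990 (m = (½)*9980 = 4990)
(27521 + 42533)/(27*(-104) + m) = (27521 + 42533)/(27*(-104) + 4990) = 70054/(-2808 + 4990) = 70054/2182 = 70054*(1/2182) = 35027/1091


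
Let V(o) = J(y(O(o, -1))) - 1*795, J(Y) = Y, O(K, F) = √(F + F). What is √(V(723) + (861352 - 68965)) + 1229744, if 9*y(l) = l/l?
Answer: 1229744 + √7124329/3 ≈ 1.2306e+6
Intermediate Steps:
O(K, F) = √2*√F (O(K, F) = √(2*F) = √2*√F)
y(l) = ⅑ (y(l) = (l/l)/9 = (⅑)*1 = ⅑)
V(o) = -7154/9 (V(o) = ⅑ - 1*795 = ⅑ - 795 = -7154/9)
√(V(723) + (861352 - 68965)) + 1229744 = √(-7154/9 + (861352 - 68965)) + 1229744 = √(-7154/9 + 792387) + 1229744 = √(7124329/9) + 1229744 = √7124329/3 + 1229744 = 1229744 + √7124329/3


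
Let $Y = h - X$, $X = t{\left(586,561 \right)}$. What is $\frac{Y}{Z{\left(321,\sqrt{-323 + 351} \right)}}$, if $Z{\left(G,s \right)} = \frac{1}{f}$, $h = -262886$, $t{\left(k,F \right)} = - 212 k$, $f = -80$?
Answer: $11092320$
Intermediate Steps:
$X = -124232$ ($X = \left(-212\right) 586 = -124232$)
$Y = -138654$ ($Y = -262886 - -124232 = -262886 + 124232 = -138654$)
$Z{\left(G,s \right)} = - \frac{1}{80}$ ($Z{\left(G,s \right)} = \frac{1}{-80} = - \frac{1}{80}$)
$\frac{Y}{Z{\left(321,\sqrt{-323 + 351} \right)}} = - \frac{138654}{- \frac{1}{80}} = \left(-138654\right) \left(-80\right) = 11092320$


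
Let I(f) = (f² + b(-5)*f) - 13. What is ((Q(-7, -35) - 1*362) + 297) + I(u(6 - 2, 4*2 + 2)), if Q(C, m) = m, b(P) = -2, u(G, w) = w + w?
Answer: 247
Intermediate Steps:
u(G, w) = 2*w
I(f) = -13 + f² - 2*f (I(f) = (f² - 2*f) - 13 = -13 + f² - 2*f)
((Q(-7, -35) - 1*362) + 297) + I(u(6 - 2, 4*2 + 2)) = ((-35 - 1*362) + 297) + (-13 + (2*(4*2 + 2))² - 4*(4*2 + 2)) = ((-35 - 362) + 297) + (-13 + (2*(8 + 2))² - 4*(8 + 2)) = (-397 + 297) + (-13 + (2*10)² - 4*10) = -100 + (-13 + 20² - 2*20) = -100 + (-13 + 400 - 40) = -100 + 347 = 247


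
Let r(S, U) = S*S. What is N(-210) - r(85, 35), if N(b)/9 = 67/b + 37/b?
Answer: -253031/35 ≈ -7229.5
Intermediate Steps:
r(S, U) = S²
N(b) = 936/b (N(b) = 9*(67/b + 37/b) = 9*(104/b) = 936/b)
N(-210) - r(85, 35) = 936/(-210) - 1*85² = 936*(-1/210) - 1*7225 = -156/35 - 7225 = -253031/35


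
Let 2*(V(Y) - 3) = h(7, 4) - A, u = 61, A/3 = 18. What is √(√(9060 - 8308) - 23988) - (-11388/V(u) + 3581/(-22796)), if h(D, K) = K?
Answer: -129761033/250756 + 2*I*√(5997 - √47) ≈ -517.48 + 154.79*I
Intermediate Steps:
A = 54 (A = 3*18 = 54)
V(Y) = -22 (V(Y) = 3 + (4 - 1*54)/2 = 3 + (4 - 54)/2 = 3 + (½)*(-50) = 3 - 25 = -22)
√(√(9060 - 8308) - 23988) - (-11388/V(u) + 3581/(-22796)) = √(√(9060 - 8308) - 23988) - (-11388/(-22) + 3581/(-22796)) = √(√752 - 23988) - (-11388*(-1/22) + 3581*(-1/22796)) = √(4*√47 - 23988) - (5694/11 - 3581/22796) = √(-23988 + 4*√47) - 1*129761033/250756 = √(-23988 + 4*√47) - 129761033/250756 = -129761033/250756 + √(-23988 + 4*√47)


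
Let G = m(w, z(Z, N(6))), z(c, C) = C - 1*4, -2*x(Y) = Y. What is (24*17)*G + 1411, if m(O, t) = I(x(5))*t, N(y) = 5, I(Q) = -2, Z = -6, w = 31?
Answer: 595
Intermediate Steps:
x(Y) = -Y/2
z(c, C) = -4 + C (z(c, C) = C - 4 = -4 + C)
m(O, t) = -2*t
G = -2 (G = -2*(-4 + 5) = -2*1 = -2)
(24*17)*G + 1411 = (24*17)*(-2) + 1411 = 408*(-2) + 1411 = -816 + 1411 = 595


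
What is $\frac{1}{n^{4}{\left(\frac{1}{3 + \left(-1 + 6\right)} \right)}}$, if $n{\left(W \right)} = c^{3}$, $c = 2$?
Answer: $\frac{1}{4096} \approx 0.00024414$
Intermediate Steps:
$n{\left(W \right)} = 8$ ($n{\left(W \right)} = 2^{3} = 8$)
$\frac{1}{n^{4}{\left(\frac{1}{3 + \left(-1 + 6\right)} \right)}} = \frac{1}{8^{4}} = \frac{1}{4096}$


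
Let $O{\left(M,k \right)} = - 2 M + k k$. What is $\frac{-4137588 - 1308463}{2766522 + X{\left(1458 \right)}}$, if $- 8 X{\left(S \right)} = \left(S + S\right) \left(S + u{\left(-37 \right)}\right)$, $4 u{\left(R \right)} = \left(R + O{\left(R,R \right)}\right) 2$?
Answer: $- \frac{10892102}{3957675} \approx -2.7521$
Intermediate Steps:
$O{\left(M,k \right)} = k^{2} - 2 M$ ($O{\left(M,k \right)} = - 2 M + k^{2} = k^{2} - 2 M$)
$u{\left(R \right)} = \frac{R^{2}}{2} - \frac{R}{2}$ ($u{\left(R \right)} = \frac{\left(R + \left(R^{2} - 2 R\right)\right) 2}{4} = \frac{\left(R^{2} - R\right) 2}{4} = \frac{- 2 R + 2 R^{2}}{4} = \frac{R^{2}}{2} - \frac{R}{2}$)
$X{\left(S \right)} = - \frac{S \left(703 + S\right)}{4}$ ($X{\left(S \right)} = - \frac{\left(S + S\right) \left(S + \frac{1}{2} \left(-37\right) \left(-1 - 37\right)\right)}{8} = - \frac{2 S \left(S + \frac{1}{2} \left(-37\right) \left(-38\right)\right)}{8} = - \frac{2 S \left(S + 703\right)}{8} = - \frac{2 S \left(703 + S\right)}{8} = - \frac{S \left(703 + S\right)}{4}$)
$\frac{-4137588 - 1308463}{2766522 + X{\left(1458 \right)}} = \frac{-4137588 - 1308463}{2766522 - \frac{729 \left(703 + 1458\right)}{2}} = - \frac{5446051}{2766522 - \frac{729}{2} \cdot 2161} = - \frac{5446051}{2766522 - \frac{1575369}{2}} = - \frac{5446051}{\frac{3957675}{2}} = \left(-5446051\right) \frac{2}{3957675} = - \frac{10892102}{3957675}$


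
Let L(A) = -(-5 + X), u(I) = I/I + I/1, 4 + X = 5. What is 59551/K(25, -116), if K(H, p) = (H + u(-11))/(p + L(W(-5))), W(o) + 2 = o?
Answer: -6669712/15 ≈ -4.4465e+5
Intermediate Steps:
X = 1 (X = -4 + 5 = 1)
W(o) = -2 + o
u(I) = 1 + I (u(I) = 1 + I*1 = 1 + I)
L(A) = 4 (L(A) = -(-5 + 1) = -1*(-4) = 4)
K(H, p) = (-10 + H)/(4 + p) (K(H, p) = (H + (1 - 11))/(p + 4) = (H - 10)/(4 + p) = (-10 + H)/(4 + p))
59551/K(25, -116) = 59551/(((-10 + 25)/(4 - 116))) = 59551/((15/(-112))) = 59551/((-1/112*15)) = 59551/(-15/112) = 59551*(-112/15) = -6669712/15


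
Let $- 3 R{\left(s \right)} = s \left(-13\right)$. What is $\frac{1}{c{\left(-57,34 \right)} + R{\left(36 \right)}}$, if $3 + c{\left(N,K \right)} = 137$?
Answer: $\frac{1}{290} \approx 0.0034483$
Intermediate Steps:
$c{\left(N,K \right)} = 134$ ($c{\left(N,K \right)} = -3 + 137 = 134$)
$R{\left(s \right)} = \frac{13 s}{3}$ ($R{\left(s \right)} = - \frac{s \left(-13\right)}{3} = - \frac{\left(-13\right) s}{3} = \frac{13 s}{3}$)
$\frac{1}{c{\left(-57,34 \right)} + R{\left(36 \right)}} = \frac{1}{134 + \frac{13}{3} \cdot 36} = \frac{1}{134 + 156} = \frac{1}{290}$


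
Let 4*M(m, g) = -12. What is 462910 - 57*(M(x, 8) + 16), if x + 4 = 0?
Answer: 462169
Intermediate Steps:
x = -4 (x = -4 + 0 = -4)
M(m, g) = -3 (M(m, g) = (1/4)*(-12) = -3)
462910 - 57*(M(x, 8) + 16) = 462910 - 57*(-3 + 16) = 462910 - 57*13 = 462910 - 741 = 462169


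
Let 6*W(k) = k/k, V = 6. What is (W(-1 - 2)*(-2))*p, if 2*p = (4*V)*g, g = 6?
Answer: -24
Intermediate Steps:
W(k) = 1/6 (W(k) = (k/k)/6 = (1/6)*1 = 1/6)
p = 72 (p = ((4*6)*6)/2 = (24*6)/2 = (1/2)*144 = 72)
(W(-1 - 2)*(-2))*p = ((1/6)*(-2))*72 = -1/3*72 = -24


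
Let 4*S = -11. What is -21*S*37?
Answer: 8547/4 ≈ 2136.8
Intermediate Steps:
S = -11/4 (S = (¼)*(-11) = -11/4 ≈ -2.7500)
-21*S*37 = -21*(-11/4)*37 = (231/4)*37 = 8547/4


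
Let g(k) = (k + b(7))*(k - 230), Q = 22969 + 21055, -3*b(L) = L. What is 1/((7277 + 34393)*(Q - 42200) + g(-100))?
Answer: 1/76039850 ≈ 1.3151e-8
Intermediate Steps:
b(L) = -L/3
Q = 44024
g(k) = (-230 + k)*(-7/3 + k) (g(k) = (k - ⅓*7)*(k - 230) = (k - 7/3)*(-230 + k) = (-7/3 + k)*(-230 + k) = (-230 + k)*(-7/3 + k))
1/((7277 + 34393)*(Q - 42200) + g(-100)) = 1/((7277 + 34393)*(44024 - 42200) + (1610/3 + (-100)² - 697/3*(-100))) = 1/(41670*1824 + (1610/3 + 10000 + 69700/3)) = 1/(76006080 + 33770) = 1/76039850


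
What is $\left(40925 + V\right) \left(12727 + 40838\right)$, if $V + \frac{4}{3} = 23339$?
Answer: $3442229740$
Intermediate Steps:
$V = \frac{70013}{3}$ ($V = - \frac{4}{3} + 23339 = \frac{70013}{3} \approx 23338.0$)
$\left(40925 + V\right) \left(12727 + 40838\right) = \left(40925 + \frac{70013}{3}\right) \left(12727 + 40838\right) = \frac{192788}{3} \cdot 53565 = 3442229740$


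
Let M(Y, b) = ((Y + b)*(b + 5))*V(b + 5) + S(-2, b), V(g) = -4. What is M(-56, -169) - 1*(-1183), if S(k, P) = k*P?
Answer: -146079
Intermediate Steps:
S(k, P) = P*k
M(Y, b) = -2*b - 4*(5 + b)*(Y + b) (M(Y, b) = ((Y + b)*(b + 5))*(-4) + b*(-2) = ((Y + b)*(5 + b))*(-4) - 2*b = ((5 + b)*(Y + b))*(-4) - 2*b = -4*(5 + b)*(Y + b) - 2*b = -2*b - 4*(5 + b)*(Y + b))
M(-56, -169) - 1*(-1183) = (-22*(-169) - 20*(-56) - 4*(-169)² - 4*(-56)*(-169)) - 1*(-1183) = (3718 + 1120 - 4*28561 - 37856) + 1183 = (3718 + 1120 - 114244 - 37856) + 1183 = -147262 + 1183 = -146079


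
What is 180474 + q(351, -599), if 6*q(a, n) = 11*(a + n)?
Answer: 540058/3 ≈ 1.8002e+5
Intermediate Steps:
q(a, n) = 11*a/6 + 11*n/6 (q(a, n) = (11*(a + n))/6 = (11*a + 11*n)/6 = 11*a/6 + 11*n/6)
180474 + q(351, -599) = 180474 + ((11/6)*351 + (11/6)*(-599)) = 180474 + (1287/2 - 6589/6) = 180474 - 1364/3 = 540058/3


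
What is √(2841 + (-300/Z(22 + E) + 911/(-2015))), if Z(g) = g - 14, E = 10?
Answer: √103190338290/6045 ≈ 53.140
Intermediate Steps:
Z(g) = -14 + g
√(2841 + (-300/Z(22 + E) + 911/(-2015))) = √(2841 + (-300/(-14 + (22 + 10)) + 911/(-2015))) = √(2841 + (-300/(-14 + 32) + 911*(-1/2015))) = √(2841 + (-300/18 - 911/2015)) = √(2841 + (-300*1/18 - 911/2015)) = √(2841 + (-50/3 - 911/2015)) = √(2841 - 103483/6045) = √(17070362/6045) = √103190338290/6045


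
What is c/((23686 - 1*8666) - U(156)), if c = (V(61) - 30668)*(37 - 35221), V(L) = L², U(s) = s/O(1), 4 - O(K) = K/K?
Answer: 118512906/1871 ≈ 63342.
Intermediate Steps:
O(K) = 3 (O(K) = 4 - K/K = 4 - 1*1 = 4 - 1 = 3)
U(s) = s/3
c = 948103248 (c = (61² - 30668)*(37 - 35221) = (3721 - 30668)*(-35184) = -26947*(-35184) = 948103248)
c/((23686 - 1*8666) - U(156)) = 948103248/((23686 - 1*8666) - 156/3) = 948103248/((23686 - 8666) - 1*52) = 948103248/(15020 - 52) = 948103248/14968 = 948103248*(1/14968) = 118512906/1871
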